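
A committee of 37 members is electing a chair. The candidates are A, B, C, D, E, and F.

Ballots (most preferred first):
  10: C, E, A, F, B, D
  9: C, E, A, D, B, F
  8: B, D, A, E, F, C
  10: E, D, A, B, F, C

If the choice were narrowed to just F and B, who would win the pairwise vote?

F is ranked above B on 10 ballots; B above F on 27.

B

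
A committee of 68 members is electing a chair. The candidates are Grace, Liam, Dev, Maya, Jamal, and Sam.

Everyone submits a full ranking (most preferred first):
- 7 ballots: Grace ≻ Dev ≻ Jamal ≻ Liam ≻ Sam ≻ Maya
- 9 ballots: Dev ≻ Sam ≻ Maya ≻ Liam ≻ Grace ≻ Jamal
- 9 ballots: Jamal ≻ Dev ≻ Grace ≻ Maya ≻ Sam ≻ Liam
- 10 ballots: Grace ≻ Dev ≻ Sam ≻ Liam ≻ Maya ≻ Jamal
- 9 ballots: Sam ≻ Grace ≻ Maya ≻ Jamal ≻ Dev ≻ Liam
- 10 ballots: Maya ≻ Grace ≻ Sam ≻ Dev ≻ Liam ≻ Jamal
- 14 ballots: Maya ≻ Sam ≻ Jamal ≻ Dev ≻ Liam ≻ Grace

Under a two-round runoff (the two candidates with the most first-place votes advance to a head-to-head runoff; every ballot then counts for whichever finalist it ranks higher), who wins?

Round 1 first-place votes: Grace 17, Liam 0, Dev 9, Maya 24, Jamal 9, Sam 9. Maya and Grace advance.
Runoff: Maya is ranked above Grace on 33 ballots, Grace above Maya on 35.

Grace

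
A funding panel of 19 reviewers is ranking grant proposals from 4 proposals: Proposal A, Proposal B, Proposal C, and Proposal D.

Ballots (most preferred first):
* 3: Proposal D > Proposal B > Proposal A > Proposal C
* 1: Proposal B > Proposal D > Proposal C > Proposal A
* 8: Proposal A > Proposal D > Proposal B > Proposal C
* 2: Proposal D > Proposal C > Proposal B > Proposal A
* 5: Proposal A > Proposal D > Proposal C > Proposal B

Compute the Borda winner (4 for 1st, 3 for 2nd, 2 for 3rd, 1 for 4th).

Proposal D

Proposal A: 3×2 + 1×1 + 8×4 + 2×1 + 5×4 = 61
Proposal B: 3×3 + 1×4 + 8×2 + 2×2 + 5×1 = 38
Proposal C: 3×1 + 1×2 + 8×1 + 2×3 + 5×2 = 29
Proposal D: 3×4 + 1×3 + 8×3 + 2×4 + 5×3 = 62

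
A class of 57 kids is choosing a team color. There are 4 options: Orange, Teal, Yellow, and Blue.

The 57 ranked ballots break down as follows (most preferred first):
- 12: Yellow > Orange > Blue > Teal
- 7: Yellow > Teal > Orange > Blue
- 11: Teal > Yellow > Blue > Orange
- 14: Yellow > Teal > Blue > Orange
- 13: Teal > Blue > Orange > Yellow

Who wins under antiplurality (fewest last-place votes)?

Last-place votes: Orange 25, Teal 12, Yellow 13, Blue 7.

Blue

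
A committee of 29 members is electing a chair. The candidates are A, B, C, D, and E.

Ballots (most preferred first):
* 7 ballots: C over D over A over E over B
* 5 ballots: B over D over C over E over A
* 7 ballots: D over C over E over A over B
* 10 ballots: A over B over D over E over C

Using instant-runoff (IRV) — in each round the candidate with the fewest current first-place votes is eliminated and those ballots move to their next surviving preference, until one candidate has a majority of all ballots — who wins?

Round 1: A 10, B 5, C 7, D 7, E 0. E eliminated.
Round 2: A 10, B 5, C 7, D 7. B eliminated.
Round 3: A 10, C 7, D 12. C eliminated.
Round 4: A 10, D 19. D has a majority (≥15).

D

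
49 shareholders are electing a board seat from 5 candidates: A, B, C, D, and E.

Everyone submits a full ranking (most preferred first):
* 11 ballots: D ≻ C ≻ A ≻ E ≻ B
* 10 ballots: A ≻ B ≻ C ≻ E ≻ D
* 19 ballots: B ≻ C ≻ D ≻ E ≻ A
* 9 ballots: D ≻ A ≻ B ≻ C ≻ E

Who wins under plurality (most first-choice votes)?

First-place votes: A 10, B 19, C 0, D 20, E 0.

D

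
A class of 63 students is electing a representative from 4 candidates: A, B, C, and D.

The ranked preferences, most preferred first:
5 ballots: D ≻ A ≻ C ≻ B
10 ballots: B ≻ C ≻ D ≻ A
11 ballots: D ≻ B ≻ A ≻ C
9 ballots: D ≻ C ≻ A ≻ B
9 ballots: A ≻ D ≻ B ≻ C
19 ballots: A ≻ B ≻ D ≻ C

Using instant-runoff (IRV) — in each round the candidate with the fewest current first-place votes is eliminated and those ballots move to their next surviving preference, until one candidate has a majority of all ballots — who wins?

D

Round 1: A 28, B 10, C 0, D 25. C eliminated.
Round 2: A 28, B 10, D 25. B eliminated.
Round 3: A 28, D 35. D has a majority (≥32).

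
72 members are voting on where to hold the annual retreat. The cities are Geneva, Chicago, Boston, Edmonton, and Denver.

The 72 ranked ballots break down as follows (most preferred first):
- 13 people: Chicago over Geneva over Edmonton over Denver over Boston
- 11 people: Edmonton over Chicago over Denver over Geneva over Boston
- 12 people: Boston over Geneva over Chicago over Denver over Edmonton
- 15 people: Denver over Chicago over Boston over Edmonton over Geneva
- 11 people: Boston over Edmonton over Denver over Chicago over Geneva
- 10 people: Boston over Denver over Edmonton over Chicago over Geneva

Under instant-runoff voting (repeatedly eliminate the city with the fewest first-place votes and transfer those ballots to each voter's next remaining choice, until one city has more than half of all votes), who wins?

Round 1: Geneva 0, Chicago 13, Boston 33, Edmonton 11, Denver 15. Geneva eliminated.
Round 2: Chicago 13, Boston 33, Edmonton 11, Denver 15. Edmonton eliminated.
Round 3: Chicago 24, Boston 33, Denver 15. Denver eliminated.
Round 4: Chicago 39, Boston 33. Chicago has a majority (≥37).

Chicago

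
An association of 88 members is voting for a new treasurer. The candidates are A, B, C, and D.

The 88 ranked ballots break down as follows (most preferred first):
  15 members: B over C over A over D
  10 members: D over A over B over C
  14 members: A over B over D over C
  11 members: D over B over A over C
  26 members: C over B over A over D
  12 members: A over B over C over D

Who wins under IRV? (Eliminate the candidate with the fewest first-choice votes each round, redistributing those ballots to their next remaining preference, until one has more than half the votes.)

A

Round 1: A 26, B 15, C 26, D 21. B eliminated.
Round 2: A 26, C 41, D 21. D eliminated.
Round 3: A 47, C 41. A has a majority (≥45).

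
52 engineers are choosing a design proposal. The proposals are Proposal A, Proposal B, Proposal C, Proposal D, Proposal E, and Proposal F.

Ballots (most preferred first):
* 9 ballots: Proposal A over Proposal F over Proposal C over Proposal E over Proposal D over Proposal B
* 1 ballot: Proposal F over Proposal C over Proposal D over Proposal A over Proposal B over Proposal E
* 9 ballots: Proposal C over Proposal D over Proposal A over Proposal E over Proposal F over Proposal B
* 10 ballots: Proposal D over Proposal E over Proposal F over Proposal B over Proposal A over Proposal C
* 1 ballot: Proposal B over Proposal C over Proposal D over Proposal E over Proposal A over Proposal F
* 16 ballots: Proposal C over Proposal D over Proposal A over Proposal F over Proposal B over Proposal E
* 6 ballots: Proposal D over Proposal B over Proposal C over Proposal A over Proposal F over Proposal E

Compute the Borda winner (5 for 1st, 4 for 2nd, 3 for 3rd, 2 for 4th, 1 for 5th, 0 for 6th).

Proposal A: 9×5 + 1×2 + 9×3 + 10×1 + 1×1 + 16×3 + 6×2 = 145
Proposal B: 9×0 + 1×1 + 9×0 + 10×2 + 1×5 + 16×1 + 6×4 = 66
Proposal C: 9×3 + 1×4 + 9×5 + 10×0 + 1×4 + 16×5 + 6×3 = 178
Proposal D: 9×1 + 1×3 + 9×4 + 10×5 + 1×3 + 16×4 + 6×5 = 195
Proposal E: 9×2 + 1×0 + 9×2 + 10×4 + 1×2 + 16×0 + 6×0 = 78
Proposal F: 9×4 + 1×5 + 9×1 + 10×3 + 1×0 + 16×2 + 6×1 = 118

Proposal D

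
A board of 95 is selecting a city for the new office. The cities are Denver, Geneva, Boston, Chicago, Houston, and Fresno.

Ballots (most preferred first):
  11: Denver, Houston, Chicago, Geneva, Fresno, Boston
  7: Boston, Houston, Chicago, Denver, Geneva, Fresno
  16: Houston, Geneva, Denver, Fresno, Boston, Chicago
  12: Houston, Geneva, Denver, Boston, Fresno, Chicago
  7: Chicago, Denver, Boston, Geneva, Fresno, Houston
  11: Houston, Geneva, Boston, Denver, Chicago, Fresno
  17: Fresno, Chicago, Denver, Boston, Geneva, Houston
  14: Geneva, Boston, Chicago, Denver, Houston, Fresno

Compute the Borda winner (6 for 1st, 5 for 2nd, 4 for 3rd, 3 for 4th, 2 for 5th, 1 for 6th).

Denver: 11×6 + 7×3 + 16×4 + 12×4 + 7×5 + 11×3 + 17×4 + 14×3 = 377
Geneva: 11×3 + 7×2 + 16×5 + 12×5 + 7×3 + 11×5 + 17×2 + 14×6 = 381
Boston: 11×1 + 7×6 + 16×2 + 12×3 + 7×4 + 11×4 + 17×3 + 14×5 = 314
Chicago: 11×4 + 7×4 + 16×1 + 12×1 + 7×6 + 11×2 + 17×5 + 14×4 = 305
Houston: 11×5 + 7×5 + 16×6 + 12×6 + 7×1 + 11×6 + 17×1 + 14×2 = 376
Fresno: 11×2 + 7×1 + 16×3 + 12×2 + 7×2 + 11×1 + 17×6 + 14×1 = 242

Geneva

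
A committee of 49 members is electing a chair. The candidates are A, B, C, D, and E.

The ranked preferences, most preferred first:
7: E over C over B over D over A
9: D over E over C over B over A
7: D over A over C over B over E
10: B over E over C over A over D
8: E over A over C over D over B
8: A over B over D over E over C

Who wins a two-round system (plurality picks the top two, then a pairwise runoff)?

E

Round 1 first-place votes: A 8, B 10, C 0, D 16, E 15. D and E advance.
Runoff: D is ranked above E on 24 ballots, E above D on 25.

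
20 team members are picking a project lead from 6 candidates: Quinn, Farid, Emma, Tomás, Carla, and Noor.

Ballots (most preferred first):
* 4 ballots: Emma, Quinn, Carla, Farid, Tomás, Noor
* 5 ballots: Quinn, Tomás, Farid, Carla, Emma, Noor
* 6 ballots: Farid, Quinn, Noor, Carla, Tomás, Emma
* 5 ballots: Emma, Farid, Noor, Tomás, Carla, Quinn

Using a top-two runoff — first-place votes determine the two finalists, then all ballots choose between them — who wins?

Farid

Round 1 first-place votes: Quinn 5, Farid 6, Emma 9, Tomás 0, Carla 0, Noor 0. Emma and Farid advance.
Runoff: Emma is ranked above Farid on 9 ballots, Farid above Emma on 11.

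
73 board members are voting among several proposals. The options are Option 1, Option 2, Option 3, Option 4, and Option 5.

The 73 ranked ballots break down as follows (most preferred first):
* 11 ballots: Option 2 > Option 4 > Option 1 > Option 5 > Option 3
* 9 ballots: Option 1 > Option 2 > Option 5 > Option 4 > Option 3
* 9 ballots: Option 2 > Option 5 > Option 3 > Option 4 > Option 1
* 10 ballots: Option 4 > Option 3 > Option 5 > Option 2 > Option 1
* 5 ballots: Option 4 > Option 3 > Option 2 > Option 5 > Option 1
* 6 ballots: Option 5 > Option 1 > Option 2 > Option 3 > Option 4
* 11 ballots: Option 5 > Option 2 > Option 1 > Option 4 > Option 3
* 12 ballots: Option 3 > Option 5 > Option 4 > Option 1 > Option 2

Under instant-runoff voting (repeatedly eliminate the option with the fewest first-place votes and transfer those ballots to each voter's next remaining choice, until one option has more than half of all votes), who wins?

Round 1: Option 1 9, Option 2 20, Option 3 12, Option 4 15, Option 5 17. Option 1 eliminated.
Round 2: Option 2 29, Option 3 12, Option 4 15, Option 5 17. Option 3 eliminated.
Round 3: Option 2 29, Option 4 15, Option 5 29. Option 4 eliminated.
Round 4: Option 2 34, Option 5 39. Option 5 has a majority (≥37).

Option 5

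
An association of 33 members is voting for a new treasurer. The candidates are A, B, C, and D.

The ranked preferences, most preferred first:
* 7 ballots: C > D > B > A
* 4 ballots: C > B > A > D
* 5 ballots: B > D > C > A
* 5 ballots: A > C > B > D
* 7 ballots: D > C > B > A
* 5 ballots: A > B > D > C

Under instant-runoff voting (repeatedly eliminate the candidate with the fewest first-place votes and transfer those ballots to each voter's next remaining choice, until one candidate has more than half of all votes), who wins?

D

Round 1: A 10, B 5, C 11, D 7. B eliminated.
Round 2: A 10, C 11, D 12. A eliminated.
Round 3: C 16, D 17. D has a majority (≥17).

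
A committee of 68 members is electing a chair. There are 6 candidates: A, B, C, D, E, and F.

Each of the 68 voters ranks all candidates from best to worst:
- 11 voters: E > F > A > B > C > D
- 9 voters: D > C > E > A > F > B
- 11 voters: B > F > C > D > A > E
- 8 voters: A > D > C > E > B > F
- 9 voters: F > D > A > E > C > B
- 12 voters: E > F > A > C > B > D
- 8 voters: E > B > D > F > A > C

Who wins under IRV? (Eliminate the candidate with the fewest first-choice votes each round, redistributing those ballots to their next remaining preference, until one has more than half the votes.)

D

Round 1: A 8, B 11, C 0, D 9, E 31, F 9. C eliminated.
Round 2: A 8, B 11, D 9, E 31, F 9. A eliminated.
Round 3: B 11, D 17, E 31, F 9. F eliminated.
Round 4: B 11, D 26, E 31. B eliminated.
Round 5: D 37, E 31. D has a majority (≥35).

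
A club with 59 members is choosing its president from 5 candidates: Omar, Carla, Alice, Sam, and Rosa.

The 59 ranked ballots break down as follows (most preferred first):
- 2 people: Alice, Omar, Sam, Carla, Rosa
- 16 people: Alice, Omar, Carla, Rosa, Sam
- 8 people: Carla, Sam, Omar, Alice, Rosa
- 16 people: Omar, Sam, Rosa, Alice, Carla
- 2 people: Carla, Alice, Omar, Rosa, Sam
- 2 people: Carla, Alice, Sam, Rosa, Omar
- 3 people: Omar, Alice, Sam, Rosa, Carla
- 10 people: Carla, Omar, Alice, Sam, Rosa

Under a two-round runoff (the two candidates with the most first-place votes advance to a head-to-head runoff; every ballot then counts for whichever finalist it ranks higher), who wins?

Round 1 first-place votes: Omar 19, Carla 22, Alice 18, Sam 0, Rosa 0. Carla and Omar advance.
Runoff: Carla is ranked above Omar on 22 ballots, Omar above Carla on 37.

Omar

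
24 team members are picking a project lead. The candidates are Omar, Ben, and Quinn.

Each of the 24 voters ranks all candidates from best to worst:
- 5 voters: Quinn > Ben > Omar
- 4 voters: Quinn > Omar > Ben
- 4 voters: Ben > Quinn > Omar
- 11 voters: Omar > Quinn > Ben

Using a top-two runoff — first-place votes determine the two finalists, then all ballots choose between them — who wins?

Round 1 first-place votes: Omar 11, Ben 4, Quinn 9. Omar and Quinn advance.
Runoff: Omar is ranked above Quinn on 11 ballots, Quinn above Omar on 13.

Quinn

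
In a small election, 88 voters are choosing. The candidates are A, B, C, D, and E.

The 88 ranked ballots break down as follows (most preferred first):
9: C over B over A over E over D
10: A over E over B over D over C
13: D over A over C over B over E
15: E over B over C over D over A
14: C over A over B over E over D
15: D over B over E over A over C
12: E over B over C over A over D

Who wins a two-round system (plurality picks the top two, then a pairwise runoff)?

Round 1 first-place votes: A 10, B 0, C 23, D 28, E 27. D and E advance.
Runoff: D is ranked above E on 28 ballots, E above D on 60.

E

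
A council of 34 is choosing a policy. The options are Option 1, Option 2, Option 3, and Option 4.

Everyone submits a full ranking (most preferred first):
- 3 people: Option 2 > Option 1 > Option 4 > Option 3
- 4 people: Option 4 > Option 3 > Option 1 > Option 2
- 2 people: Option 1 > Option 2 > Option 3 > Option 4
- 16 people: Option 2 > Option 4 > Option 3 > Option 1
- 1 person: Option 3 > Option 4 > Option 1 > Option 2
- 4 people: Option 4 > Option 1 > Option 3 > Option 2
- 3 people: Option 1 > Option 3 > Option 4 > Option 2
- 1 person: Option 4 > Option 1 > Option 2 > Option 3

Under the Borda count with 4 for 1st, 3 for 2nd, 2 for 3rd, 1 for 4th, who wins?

Option 4

Option 1: 3×3 + 4×2 + 2×4 + 16×1 + 1×2 + 4×3 + 3×4 + 1×3 = 70
Option 2: 3×4 + 4×1 + 2×3 + 16×4 + 1×1 + 4×1 + 3×1 + 1×2 = 96
Option 3: 3×1 + 4×3 + 2×2 + 16×2 + 1×4 + 4×2 + 3×3 + 1×1 = 73
Option 4: 3×2 + 4×4 + 2×1 + 16×3 + 1×3 + 4×4 + 3×2 + 1×4 = 101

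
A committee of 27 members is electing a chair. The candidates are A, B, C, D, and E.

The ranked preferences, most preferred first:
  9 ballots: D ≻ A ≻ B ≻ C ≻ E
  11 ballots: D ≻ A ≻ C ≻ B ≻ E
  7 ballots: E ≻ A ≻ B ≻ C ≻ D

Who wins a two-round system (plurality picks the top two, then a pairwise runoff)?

D

Round 1 first-place votes: A 0, B 0, C 0, D 20, E 7. D and E advance.
Runoff: D is ranked above E on 20 ballots, E above D on 7.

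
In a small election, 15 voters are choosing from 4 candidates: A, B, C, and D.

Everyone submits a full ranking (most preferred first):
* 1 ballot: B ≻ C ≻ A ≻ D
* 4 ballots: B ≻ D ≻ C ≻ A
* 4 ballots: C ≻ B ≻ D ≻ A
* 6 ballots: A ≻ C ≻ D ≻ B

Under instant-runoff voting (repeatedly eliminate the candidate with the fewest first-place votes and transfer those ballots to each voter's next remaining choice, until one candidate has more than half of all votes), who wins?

Round 1: A 6, B 5, C 4, D 0. D eliminated.
Round 2: A 6, B 5, C 4. C eliminated.
Round 3: A 6, B 9. B has a majority (≥8).

B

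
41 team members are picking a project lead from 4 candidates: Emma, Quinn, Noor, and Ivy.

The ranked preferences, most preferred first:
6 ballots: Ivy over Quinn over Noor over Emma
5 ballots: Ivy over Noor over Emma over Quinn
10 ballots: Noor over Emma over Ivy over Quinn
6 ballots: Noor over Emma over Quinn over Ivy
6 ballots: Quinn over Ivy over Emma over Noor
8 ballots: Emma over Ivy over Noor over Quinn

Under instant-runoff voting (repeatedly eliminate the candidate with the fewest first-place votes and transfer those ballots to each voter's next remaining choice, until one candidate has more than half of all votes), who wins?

Round 1: Emma 8, Quinn 6, Noor 16, Ivy 11. Quinn eliminated.
Round 2: Emma 8, Noor 16, Ivy 17. Emma eliminated.
Round 3: Noor 16, Ivy 25. Ivy has a majority (≥21).

Ivy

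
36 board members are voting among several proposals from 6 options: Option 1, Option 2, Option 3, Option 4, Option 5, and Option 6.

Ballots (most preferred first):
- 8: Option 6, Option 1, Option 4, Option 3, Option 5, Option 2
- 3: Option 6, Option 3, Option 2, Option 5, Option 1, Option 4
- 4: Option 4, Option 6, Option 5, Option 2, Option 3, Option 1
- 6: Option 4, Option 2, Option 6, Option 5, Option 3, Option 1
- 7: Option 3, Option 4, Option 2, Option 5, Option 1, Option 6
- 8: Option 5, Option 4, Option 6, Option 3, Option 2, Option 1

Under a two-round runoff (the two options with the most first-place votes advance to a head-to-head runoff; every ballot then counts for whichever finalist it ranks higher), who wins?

Option 4

Round 1 first-place votes: Option 1 0, Option 2 0, Option 3 7, Option 4 10, Option 5 8, Option 6 11. Option 6 and Option 4 advance.
Runoff: Option 6 is ranked above Option 4 on 11 ballots, Option 4 above Option 6 on 25.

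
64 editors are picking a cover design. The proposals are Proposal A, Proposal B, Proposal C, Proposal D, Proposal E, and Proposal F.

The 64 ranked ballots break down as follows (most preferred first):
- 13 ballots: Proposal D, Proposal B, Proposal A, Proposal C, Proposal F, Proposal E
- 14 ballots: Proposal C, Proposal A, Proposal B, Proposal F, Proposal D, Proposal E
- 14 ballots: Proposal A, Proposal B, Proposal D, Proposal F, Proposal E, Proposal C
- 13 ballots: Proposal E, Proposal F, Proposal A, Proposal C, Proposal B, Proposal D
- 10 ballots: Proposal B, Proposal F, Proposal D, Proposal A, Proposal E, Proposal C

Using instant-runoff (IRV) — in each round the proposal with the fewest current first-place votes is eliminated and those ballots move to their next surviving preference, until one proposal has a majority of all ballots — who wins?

Proposal A

Round 1: Proposal A 14, Proposal B 10, Proposal C 14, Proposal D 13, Proposal E 13, Proposal F 0. Proposal F eliminated.
Round 2: Proposal A 14, Proposal B 10, Proposal C 14, Proposal D 13, Proposal E 13. Proposal B eliminated.
Round 3: Proposal A 14, Proposal C 14, Proposal D 23, Proposal E 13. Proposal E eliminated.
Round 4: Proposal A 27, Proposal C 14, Proposal D 23. Proposal C eliminated.
Round 5: Proposal A 41, Proposal D 23. Proposal A has a majority (≥33).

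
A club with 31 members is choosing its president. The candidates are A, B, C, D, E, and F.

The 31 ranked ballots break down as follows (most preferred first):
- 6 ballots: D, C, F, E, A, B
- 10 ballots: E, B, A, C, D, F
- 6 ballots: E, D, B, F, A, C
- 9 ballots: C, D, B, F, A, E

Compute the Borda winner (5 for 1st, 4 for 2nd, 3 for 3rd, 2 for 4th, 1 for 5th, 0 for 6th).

D

A: 6×1 + 10×3 + 6×1 + 9×1 = 51
B: 6×0 + 10×4 + 6×3 + 9×3 = 85
C: 6×4 + 10×2 + 6×0 + 9×5 = 89
D: 6×5 + 10×1 + 6×4 + 9×4 = 100
E: 6×2 + 10×5 + 6×5 + 9×0 = 92
F: 6×3 + 10×0 + 6×2 + 9×2 = 48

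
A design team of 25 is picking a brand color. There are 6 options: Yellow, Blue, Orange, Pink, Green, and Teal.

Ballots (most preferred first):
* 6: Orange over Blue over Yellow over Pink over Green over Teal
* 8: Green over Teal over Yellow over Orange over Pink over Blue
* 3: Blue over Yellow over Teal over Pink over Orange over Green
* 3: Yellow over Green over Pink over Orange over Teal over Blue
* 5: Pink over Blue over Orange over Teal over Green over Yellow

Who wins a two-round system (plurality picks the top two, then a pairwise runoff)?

Round 1 first-place votes: Yellow 3, Blue 3, Orange 6, Pink 5, Green 8, Teal 0. Green and Orange advance.
Runoff: Green is ranked above Orange on 11 ballots, Orange above Green on 14.

Orange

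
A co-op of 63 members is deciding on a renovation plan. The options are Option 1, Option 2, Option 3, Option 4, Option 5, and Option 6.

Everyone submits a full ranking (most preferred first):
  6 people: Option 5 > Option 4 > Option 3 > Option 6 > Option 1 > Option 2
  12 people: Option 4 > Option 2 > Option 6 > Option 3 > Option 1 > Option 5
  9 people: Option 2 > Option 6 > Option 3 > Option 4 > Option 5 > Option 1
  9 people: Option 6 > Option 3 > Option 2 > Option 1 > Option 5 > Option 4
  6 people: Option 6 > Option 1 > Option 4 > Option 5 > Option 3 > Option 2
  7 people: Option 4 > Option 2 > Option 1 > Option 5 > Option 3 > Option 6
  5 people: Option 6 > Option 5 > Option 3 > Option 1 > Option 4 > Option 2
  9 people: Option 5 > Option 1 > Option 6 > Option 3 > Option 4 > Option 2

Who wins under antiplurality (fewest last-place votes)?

Option 3

Last-place votes: Option 1 9, Option 2 26, Option 3 0, Option 4 9, Option 5 12, Option 6 7.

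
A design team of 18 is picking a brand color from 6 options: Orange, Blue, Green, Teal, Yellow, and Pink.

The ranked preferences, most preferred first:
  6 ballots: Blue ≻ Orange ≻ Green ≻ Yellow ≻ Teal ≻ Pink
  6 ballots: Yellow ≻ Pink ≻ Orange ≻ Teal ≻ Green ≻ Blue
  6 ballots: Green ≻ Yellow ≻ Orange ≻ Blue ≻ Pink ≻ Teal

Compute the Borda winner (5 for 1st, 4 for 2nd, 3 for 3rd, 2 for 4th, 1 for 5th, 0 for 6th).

Orange: 6×4 + 6×3 + 6×3 = 60
Blue: 6×5 + 6×0 + 6×2 = 42
Green: 6×3 + 6×1 + 6×5 = 54
Teal: 6×1 + 6×2 + 6×0 = 18
Yellow: 6×2 + 6×5 + 6×4 = 66
Pink: 6×0 + 6×4 + 6×1 = 30

Yellow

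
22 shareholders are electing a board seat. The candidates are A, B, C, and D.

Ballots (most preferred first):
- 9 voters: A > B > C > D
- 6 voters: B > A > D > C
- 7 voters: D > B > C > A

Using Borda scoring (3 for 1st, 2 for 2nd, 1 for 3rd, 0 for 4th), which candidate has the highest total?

A: 9×3 + 6×2 + 7×0 = 39
B: 9×2 + 6×3 + 7×2 = 50
C: 9×1 + 6×0 + 7×1 = 16
D: 9×0 + 6×1 + 7×3 = 27

B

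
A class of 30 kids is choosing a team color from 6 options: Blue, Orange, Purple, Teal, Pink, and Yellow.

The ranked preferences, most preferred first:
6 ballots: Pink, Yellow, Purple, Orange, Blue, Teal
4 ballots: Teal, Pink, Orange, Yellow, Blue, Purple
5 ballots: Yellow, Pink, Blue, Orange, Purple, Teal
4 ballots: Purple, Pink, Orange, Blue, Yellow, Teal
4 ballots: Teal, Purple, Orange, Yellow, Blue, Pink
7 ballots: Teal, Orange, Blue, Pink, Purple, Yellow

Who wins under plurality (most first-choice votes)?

Teal

First-place votes: Blue 0, Orange 0, Purple 4, Teal 15, Pink 6, Yellow 5.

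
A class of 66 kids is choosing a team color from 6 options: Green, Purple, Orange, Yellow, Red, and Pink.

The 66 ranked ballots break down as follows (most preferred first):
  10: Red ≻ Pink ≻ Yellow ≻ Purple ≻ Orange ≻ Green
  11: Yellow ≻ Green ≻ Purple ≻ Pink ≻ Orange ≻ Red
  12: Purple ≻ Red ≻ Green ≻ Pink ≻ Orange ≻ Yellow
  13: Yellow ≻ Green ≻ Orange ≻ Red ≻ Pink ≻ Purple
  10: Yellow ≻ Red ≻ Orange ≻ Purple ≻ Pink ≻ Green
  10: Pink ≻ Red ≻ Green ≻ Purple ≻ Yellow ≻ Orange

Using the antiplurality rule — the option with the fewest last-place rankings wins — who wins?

Pink

Last-place votes: Green 20, Purple 13, Orange 10, Yellow 12, Red 11, Pink 0.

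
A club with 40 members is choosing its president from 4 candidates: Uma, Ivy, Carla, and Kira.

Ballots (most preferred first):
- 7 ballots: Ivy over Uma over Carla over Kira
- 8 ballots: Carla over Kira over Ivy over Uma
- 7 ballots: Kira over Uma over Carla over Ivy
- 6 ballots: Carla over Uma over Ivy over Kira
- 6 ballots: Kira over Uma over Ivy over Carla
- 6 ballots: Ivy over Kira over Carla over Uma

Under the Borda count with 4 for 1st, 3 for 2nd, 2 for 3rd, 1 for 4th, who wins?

Kira

Uma: 7×3 + 8×1 + 7×3 + 6×3 + 6×3 + 6×1 = 92
Ivy: 7×4 + 8×2 + 7×1 + 6×2 + 6×2 + 6×4 = 99
Carla: 7×2 + 8×4 + 7×2 + 6×4 + 6×1 + 6×2 = 102
Kira: 7×1 + 8×3 + 7×4 + 6×1 + 6×4 + 6×3 = 107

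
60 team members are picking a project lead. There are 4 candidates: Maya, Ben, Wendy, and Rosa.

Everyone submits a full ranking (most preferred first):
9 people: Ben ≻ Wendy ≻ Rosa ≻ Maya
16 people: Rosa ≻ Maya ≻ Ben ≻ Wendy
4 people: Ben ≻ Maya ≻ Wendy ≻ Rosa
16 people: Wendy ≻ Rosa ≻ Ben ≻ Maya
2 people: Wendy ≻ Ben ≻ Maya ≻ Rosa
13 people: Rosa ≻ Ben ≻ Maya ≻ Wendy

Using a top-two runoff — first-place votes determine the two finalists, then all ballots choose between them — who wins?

Wendy

Round 1 first-place votes: Maya 0, Ben 13, Wendy 18, Rosa 29. Rosa and Wendy advance.
Runoff: Rosa is ranked above Wendy on 29 ballots, Wendy above Rosa on 31.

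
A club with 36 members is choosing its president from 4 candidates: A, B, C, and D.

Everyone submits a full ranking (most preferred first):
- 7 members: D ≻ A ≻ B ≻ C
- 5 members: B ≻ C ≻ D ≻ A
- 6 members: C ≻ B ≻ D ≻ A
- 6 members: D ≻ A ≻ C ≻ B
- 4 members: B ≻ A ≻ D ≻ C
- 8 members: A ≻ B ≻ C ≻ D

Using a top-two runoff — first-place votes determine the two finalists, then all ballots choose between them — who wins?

Round 1 first-place votes: A 8, B 9, C 6, D 13. D and B advance.
Runoff: D is ranked above B on 13 ballots, B above D on 23.

B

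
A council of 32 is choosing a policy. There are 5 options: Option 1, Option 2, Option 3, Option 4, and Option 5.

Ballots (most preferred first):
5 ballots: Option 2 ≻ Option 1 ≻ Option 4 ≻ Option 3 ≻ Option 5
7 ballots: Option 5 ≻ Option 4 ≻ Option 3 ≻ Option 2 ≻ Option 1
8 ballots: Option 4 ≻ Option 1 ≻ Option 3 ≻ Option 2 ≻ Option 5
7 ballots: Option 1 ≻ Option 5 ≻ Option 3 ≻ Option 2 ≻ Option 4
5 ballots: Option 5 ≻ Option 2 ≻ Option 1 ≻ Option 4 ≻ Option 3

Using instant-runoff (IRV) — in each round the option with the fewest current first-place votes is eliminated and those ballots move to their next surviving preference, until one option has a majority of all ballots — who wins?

Option 1

Round 1: Option 1 7, Option 2 5, Option 3 0, Option 4 8, Option 5 12. Option 3 eliminated.
Round 2: Option 1 7, Option 2 5, Option 4 8, Option 5 12. Option 2 eliminated.
Round 3: Option 1 12, Option 4 8, Option 5 12. Option 4 eliminated.
Round 4: Option 1 20, Option 5 12. Option 1 has a majority (≥17).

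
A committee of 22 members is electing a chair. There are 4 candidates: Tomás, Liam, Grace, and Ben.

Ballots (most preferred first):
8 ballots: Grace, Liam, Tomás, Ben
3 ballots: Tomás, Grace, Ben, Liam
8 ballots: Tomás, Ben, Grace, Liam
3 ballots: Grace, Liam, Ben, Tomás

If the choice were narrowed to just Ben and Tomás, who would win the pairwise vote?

Ben is ranked above Tomás on 3 ballots; Tomás above Ben on 19.

Tomás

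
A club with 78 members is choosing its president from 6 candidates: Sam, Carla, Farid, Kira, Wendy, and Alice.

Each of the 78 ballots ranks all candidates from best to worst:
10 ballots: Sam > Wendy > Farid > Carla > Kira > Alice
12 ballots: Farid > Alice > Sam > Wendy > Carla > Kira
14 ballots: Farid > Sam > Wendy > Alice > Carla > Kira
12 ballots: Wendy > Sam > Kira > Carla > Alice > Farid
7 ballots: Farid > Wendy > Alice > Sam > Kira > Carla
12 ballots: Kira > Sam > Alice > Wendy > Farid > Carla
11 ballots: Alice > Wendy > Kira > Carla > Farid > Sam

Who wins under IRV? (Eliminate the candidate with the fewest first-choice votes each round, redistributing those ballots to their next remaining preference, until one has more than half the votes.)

Wendy

Round 1: Sam 10, Carla 0, Farid 33, Kira 12, Wendy 12, Alice 11. Carla eliminated.
Round 2: Sam 10, Farid 33, Kira 12, Wendy 12, Alice 11. Sam eliminated.
Round 3: Farid 33, Kira 12, Wendy 22, Alice 11. Alice eliminated.
Round 4: Farid 33, Kira 12, Wendy 33. Kira eliminated.
Round 5: Farid 33, Wendy 45. Wendy has a majority (≥40).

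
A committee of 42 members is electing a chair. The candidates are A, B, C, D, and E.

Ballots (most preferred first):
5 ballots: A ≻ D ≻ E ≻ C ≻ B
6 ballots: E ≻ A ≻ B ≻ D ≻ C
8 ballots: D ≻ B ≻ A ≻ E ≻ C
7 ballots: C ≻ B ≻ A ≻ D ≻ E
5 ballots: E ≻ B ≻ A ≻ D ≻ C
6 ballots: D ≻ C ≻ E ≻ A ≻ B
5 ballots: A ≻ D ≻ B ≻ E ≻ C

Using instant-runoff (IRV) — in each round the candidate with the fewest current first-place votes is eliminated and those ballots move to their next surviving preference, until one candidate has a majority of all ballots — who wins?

Round 1: A 10, B 0, C 7, D 14, E 11. B eliminated.
Round 2: A 10, C 7, D 14, E 11. C eliminated.
Round 3: A 17, D 14, E 11. E eliminated.
Round 4: A 28, D 14. A has a majority (≥22).

A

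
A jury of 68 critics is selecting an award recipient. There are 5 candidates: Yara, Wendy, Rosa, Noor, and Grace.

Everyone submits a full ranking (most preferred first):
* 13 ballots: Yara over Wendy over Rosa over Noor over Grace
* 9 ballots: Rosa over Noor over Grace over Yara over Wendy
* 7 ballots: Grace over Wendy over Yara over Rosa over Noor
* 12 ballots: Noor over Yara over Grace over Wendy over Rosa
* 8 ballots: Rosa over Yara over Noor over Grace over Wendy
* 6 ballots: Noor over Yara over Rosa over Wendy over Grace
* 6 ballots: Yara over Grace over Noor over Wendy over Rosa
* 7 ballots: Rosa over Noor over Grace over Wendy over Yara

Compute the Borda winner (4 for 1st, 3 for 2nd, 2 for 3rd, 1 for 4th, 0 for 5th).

Yara

Yara: 13×4 + 9×1 + 7×2 + 12×3 + 8×3 + 6×3 + 6×4 + 7×0 = 177
Wendy: 13×3 + 9×0 + 7×3 + 12×1 + 8×0 + 6×1 + 6×1 + 7×1 = 91
Rosa: 13×2 + 9×4 + 7×1 + 12×0 + 8×4 + 6×2 + 6×0 + 7×4 = 141
Noor: 13×1 + 9×3 + 7×0 + 12×4 + 8×2 + 6×4 + 6×2 + 7×3 = 161
Grace: 13×0 + 9×2 + 7×4 + 12×2 + 8×1 + 6×0 + 6×3 + 7×2 = 110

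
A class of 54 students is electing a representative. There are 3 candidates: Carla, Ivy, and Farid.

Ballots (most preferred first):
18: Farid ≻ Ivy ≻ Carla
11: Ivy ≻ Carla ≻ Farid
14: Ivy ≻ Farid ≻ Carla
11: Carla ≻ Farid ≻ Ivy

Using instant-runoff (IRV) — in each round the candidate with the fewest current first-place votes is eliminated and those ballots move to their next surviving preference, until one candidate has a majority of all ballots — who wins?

Farid

Round 1: Carla 11, Ivy 25, Farid 18. Carla eliminated.
Round 2: Ivy 25, Farid 29. Farid has a majority (≥28).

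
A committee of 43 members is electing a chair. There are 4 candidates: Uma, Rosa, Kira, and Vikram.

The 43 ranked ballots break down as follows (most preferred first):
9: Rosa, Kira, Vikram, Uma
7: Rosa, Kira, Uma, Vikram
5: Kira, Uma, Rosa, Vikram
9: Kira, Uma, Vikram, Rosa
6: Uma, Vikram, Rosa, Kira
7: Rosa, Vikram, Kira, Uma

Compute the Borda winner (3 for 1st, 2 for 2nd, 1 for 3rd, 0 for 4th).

Uma: 9×0 + 7×1 + 5×2 + 9×2 + 6×3 + 7×0 = 53
Rosa: 9×3 + 7×3 + 5×1 + 9×0 + 6×1 + 7×3 = 80
Kira: 9×2 + 7×2 + 5×3 + 9×3 + 6×0 + 7×1 = 81
Vikram: 9×1 + 7×0 + 5×0 + 9×1 + 6×2 + 7×2 = 44

Kira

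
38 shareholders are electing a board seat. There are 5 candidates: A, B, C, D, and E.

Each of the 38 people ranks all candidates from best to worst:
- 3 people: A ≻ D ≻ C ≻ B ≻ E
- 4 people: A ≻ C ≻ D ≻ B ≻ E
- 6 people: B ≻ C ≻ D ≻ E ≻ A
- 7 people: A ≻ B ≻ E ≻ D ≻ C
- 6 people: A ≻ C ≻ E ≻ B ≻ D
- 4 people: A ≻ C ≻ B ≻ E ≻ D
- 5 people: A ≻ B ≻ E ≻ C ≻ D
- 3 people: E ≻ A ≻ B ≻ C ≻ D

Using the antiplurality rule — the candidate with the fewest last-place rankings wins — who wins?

Last-place votes: A 6, B 0, C 7, D 18, E 7.

B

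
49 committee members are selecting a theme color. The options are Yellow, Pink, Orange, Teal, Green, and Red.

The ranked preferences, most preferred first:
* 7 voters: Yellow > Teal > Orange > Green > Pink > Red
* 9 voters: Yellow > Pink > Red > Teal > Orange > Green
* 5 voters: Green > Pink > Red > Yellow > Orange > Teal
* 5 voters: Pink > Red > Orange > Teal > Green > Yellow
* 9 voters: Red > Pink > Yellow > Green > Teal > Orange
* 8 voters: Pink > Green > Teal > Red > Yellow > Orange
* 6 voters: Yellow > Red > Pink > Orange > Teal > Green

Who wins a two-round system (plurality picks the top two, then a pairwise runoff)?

Pink

Round 1 first-place votes: Yellow 22, Pink 13, Orange 0, Teal 0, Green 5, Red 9. Yellow and Pink advance.
Runoff: Yellow is ranked above Pink on 22 ballots, Pink above Yellow on 27.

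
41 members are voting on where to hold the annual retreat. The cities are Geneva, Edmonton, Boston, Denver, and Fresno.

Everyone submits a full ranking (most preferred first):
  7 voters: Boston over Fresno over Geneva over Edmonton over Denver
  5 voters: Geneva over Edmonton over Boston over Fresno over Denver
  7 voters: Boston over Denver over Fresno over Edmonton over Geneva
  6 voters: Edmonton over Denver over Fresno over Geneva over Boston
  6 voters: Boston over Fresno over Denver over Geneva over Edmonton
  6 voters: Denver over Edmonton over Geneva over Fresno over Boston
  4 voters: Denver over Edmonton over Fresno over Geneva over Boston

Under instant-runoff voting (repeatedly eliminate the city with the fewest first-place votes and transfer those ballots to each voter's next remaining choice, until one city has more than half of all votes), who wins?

Round 1: Geneva 5, Edmonton 6, Boston 20, Denver 10, Fresno 0. Fresno eliminated.
Round 2: Geneva 5, Edmonton 6, Boston 20, Denver 10. Geneva eliminated.
Round 3: Edmonton 11, Boston 20, Denver 10. Denver eliminated.
Round 4: Edmonton 21, Boston 20. Edmonton has a majority (≥21).

Edmonton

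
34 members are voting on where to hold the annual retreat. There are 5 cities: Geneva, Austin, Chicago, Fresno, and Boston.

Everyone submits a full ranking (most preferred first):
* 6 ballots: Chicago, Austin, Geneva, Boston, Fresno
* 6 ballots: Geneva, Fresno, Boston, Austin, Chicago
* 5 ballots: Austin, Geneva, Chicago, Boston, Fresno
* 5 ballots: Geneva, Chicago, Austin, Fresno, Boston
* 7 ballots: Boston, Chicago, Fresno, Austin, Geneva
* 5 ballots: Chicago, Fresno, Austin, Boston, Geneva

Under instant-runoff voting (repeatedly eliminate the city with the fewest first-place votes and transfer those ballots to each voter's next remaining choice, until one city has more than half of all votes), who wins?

Round 1: Geneva 11, Austin 5, Chicago 11, Fresno 0, Boston 7. Fresno eliminated.
Round 2: Geneva 11, Austin 5, Chicago 11, Boston 7. Austin eliminated.
Round 3: Geneva 16, Chicago 11, Boston 7. Boston eliminated.
Round 4: Geneva 16, Chicago 18. Chicago has a majority (≥18).

Chicago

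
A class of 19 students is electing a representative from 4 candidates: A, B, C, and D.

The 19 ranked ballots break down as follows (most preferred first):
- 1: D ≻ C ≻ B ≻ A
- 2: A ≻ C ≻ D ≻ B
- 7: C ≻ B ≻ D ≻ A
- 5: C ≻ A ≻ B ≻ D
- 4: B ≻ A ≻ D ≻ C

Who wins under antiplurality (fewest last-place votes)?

B

Last-place votes: A 8, B 2, C 4, D 5.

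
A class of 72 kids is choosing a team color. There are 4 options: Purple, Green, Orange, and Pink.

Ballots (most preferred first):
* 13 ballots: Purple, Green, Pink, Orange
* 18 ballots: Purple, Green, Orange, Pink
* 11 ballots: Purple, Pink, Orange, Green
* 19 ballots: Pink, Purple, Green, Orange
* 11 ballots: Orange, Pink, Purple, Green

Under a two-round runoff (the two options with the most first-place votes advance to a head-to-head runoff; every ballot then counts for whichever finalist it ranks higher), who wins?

Purple

Round 1 first-place votes: Purple 42, Green 0, Orange 11, Pink 19. Purple and Pink advance.
Runoff: Purple is ranked above Pink on 42 ballots, Pink above Purple on 30.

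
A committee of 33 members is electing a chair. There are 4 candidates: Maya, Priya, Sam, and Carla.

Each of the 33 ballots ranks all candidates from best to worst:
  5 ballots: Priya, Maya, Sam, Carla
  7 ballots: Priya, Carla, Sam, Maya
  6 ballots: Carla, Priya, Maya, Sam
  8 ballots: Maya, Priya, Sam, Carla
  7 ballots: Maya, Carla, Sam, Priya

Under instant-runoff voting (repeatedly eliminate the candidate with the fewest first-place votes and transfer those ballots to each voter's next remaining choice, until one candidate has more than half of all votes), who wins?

Round 1: Maya 15, Priya 12, Sam 0, Carla 6. Sam eliminated.
Round 2: Maya 15, Priya 12, Carla 6. Carla eliminated.
Round 3: Maya 15, Priya 18. Priya has a majority (≥17).

Priya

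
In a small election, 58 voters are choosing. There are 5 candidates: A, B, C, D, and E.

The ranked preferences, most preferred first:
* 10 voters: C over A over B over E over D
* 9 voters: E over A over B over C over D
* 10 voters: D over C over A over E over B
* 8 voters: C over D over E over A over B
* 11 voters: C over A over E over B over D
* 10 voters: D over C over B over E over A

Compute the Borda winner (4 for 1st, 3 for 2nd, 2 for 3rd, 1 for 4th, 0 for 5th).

C

A: 10×3 + 9×3 + 10×2 + 8×1 + 11×3 + 10×0 = 118
B: 10×2 + 9×2 + 10×0 + 8×0 + 11×1 + 10×2 = 69
C: 10×4 + 9×1 + 10×3 + 8×4 + 11×4 + 10×3 = 185
D: 10×0 + 9×0 + 10×4 + 8×3 + 11×0 + 10×4 = 104
E: 10×1 + 9×4 + 10×1 + 8×2 + 11×2 + 10×1 = 104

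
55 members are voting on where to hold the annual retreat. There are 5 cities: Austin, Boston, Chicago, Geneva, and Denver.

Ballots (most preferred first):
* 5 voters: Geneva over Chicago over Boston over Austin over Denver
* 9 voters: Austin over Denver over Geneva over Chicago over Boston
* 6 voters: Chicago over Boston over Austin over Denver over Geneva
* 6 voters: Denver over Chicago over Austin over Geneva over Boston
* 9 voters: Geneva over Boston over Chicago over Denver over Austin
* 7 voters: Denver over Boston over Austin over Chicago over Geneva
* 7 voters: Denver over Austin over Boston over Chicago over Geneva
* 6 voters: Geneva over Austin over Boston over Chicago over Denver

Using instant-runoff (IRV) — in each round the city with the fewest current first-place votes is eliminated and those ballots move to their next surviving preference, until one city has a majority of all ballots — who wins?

Denver

Round 1: Austin 9, Boston 0, Chicago 6, Geneva 20, Denver 20. Boston eliminated.
Round 2: Austin 9, Chicago 6, Geneva 20, Denver 20. Chicago eliminated.
Round 3: Austin 15, Geneva 20, Denver 20. Austin eliminated.
Round 4: Geneva 20, Denver 35. Denver has a majority (≥28).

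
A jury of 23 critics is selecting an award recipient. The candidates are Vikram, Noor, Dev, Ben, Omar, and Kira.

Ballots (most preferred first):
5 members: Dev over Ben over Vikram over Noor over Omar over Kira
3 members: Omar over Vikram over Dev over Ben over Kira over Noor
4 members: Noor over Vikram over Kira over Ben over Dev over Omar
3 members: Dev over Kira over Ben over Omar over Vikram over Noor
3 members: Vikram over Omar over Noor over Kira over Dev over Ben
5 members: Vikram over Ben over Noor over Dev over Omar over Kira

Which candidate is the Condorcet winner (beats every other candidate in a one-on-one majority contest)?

Vikram vs Noor: 19–4
Vikram vs Dev: 15–8
Vikram vs Ben: 15–8
Vikram vs Omar: 17–6
Vikram vs Kira: 20–3
Vikram beats every other candidate.

Vikram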